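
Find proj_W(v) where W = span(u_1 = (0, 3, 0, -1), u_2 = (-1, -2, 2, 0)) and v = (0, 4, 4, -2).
proj_W(v) = (-14/9, 35/9, 28/9, -7/3)

Set up U = [u_1 | ... | u_2] ∈ R^(4×2). The projector onto W = col(U) is P = U (U^T U)^(-1) U^T.
Compute U^T U =
  [10, -6]
  [-6, 9],
and U^T v = (14, 0).
Solve U^T U · c = U^T v for the coefficients: c = (7/3, 14/9). The projection is proj_W(v) = U c.
Check: (v - proj_W(v)) · u_1 = 0  (should be 0).
Check: (v - proj_W(v)) · u_2 = 0  (should be 0).
Result: proj_W(v) = (-14/9, 35/9, 28/9, -7/3).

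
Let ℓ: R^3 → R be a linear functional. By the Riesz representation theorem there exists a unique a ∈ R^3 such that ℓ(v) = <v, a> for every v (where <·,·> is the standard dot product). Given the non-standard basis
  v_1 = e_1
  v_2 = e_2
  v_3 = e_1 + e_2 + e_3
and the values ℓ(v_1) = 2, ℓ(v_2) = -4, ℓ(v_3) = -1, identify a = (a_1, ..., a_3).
a = (2, -4, 1)

Write a = (a_1, ..., a_3) in the standard basis. For each basis vector v_i, ℓ(v_i) = <v_i, a> is a linear equation in the a_j's. Collect the n equations into a matrix system V a = ℓ, where row i of V is v_i (expressed in the standard basis). Since V is invertible (lower-triangular with 1s on the diagonal, up to permutation), solve by back-substitution:
  V =
[[1, 0, 0],
 [0, 1, 0],
 [1, 1, 1]]
  V a = (2, -4, -1)
Solving gives a = (2, -4, 1).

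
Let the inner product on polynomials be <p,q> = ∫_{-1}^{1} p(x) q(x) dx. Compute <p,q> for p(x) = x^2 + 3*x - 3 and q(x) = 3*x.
<p,q> = 6

Expand the product: p(x)·q(x) = 3*x^3 + 9*x^2 - 9*x.
∫_{-1}^{1} of each monomial x^k gives [2/(k+1) if k even, 0 if k odd]. Integrating term-by-term (or equivalently evaluating the antiderivative F(x) = 3*x^4/4 + 3*x^3 - 9*x^2/2 at the endpoints):
  F(1) − F(−1) = -3/4 − (-27/4) = 6.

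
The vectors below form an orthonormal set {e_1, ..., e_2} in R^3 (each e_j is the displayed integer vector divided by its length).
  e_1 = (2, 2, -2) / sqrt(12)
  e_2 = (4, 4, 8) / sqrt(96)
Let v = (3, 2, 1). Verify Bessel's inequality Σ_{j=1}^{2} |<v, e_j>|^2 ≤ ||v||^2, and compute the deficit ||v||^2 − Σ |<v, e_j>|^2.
Σ |<v, e_j>|^2 = 27/2; ||v||^2 = 14; deficit = 1/2

Write each e_j = u_j / sqrt(<u_j, u_j>) where u_j is the displayed integer vector. Then <v, e_j> = <v, u_j> / sqrt(<u_j, u_j>), so |<v, e_j>|^2 = <v, u_j>^2 / <u_j, u_j>.
Coefficients: <v, e_1> = 8/sqrt(12), <v, e_2> = 28/sqrt(96).
Square and sum: Σ |<v, e_j>|^2 = 27/2.
Compute ||v||^2 = v·v = 14.
Deficit = 14 − 27/2 = 1/2 ≥ 0, confirming Bessel's inequality. (The deficit equals ||v − Σ <v,e_j> e_j||^2, the squared distance from v to span{e_j}.)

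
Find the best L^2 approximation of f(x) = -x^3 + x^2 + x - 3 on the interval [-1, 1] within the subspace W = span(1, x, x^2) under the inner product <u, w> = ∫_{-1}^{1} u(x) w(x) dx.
g(x) = x^2 + 2*x/5 - 3

The best approximation g ∈ W is the orthogonal projection of f onto W. Writing g = a_0 + a_1 x + a_2 x^2, the coefficients solve the normal equations G · a = b where
  G_{ij} = <φ_i, φ_j> and b_i = <f, φ_i>, with φ_0 = 1, φ_1 = x, φ_2 = x^2.
G =
  [2, 0, 2/3]
  [0, 2/3, 0]
  [2/3, 0, 2/5],
b = (-16/3, 4/15, -8/5).
Solving gives a_0 = -3, a_1 = 2/5, a_2 = 1, so
  g(x) = x^2 + 2*x/5 - 3.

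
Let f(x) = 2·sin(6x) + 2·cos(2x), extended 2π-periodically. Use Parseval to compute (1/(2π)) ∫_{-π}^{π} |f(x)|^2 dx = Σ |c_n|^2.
Σ |c_n|^2 = 4

Expand |f|^2 and use orthogonality of {sin(nx), cos(mx)} on [-π, π]:
  ∫_{-π}^{π} sin(nx)^2 dx = π, ∫ cos(mx)^2 dx = π, and cross terms integrate to 0.
So ∫_{-π}^{π} f(x)^2 dx = 2^2 · π + 2^2 · π = (4 + 4)π.
Divide by 2π: (4 + 4)/2 = 4.
By Parseval, this equals Σ |c_n|^2.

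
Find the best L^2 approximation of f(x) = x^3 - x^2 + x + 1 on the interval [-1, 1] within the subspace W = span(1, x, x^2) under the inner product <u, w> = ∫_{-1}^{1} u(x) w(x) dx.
g(x) = -x^2 + 8*x/5 + 1

The best approximation g ∈ W is the orthogonal projection of f onto W. Writing g = a_0 + a_1 x + a_2 x^2, the coefficients solve the normal equations G · a = b where
  G_{ij} = <φ_i, φ_j> and b_i = <f, φ_i>, with φ_0 = 1, φ_1 = x, φ_2 = x^2.
G =
  [2, 0, 2/3]
  [0, 2/3, 0]
  [2/3, 0, 2/5],
b = (4/3, 16/15, 4/15).
Solving gives a_0 = 1, a_1 = 8/5, a_2 = -1, so
  g(x) = -x^2 + 8*x/5 + 1.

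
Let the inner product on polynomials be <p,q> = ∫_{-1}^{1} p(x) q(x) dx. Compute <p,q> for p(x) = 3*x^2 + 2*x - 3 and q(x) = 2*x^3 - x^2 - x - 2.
<p,q> = 136/15

Expand the product: p(x)·q(x) = 6*x^5 + x^4 - 11*x^3 - 5*x^2 - x + 6.
∫_{-1}^{1} of each monomial x^k gives [2/(k+1) if k even, 0 if k odd]. Integrating term-by-term (or equivalently evaluating the antiderivative F(x) = x^6 + x^5/5 - 11*x^4/4 - 5*x^3/3 - x^2/2 + 6*x at the endpoints):
  F(1) − F(−1) = 137/60 − (-407/60) = 136/15.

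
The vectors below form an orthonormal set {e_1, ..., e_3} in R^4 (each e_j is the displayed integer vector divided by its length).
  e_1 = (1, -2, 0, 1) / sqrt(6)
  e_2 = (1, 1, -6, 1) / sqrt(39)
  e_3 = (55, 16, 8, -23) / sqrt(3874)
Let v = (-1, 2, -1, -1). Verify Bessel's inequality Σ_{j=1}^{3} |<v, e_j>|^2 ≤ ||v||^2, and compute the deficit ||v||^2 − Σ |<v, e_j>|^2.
Σ |<v, e_j>|^2 = 1034/149; ||v||^2 = 7; deficit = 9/149

Write each e_j = u_j / sqrt(<u_j, u_j>) where u_j is the displayed integer vector. Then <v, e_j> = <v, u_j> / sqrt(<u_j, u_j>), so |<v, e_j>|^2 = <v, u_j>^2 / <u_j, u_j>.
Coefficients: <v, e_1> = -6/sqrt(6), <v, e_2> = 6/sqrt(39), <v, e_3> = -8/sqrt(3874).
Square and sum: Σ |<v, e_j>|^2 = 1034/149.
Compute ||v||^2 = v·v = 7.
Deficit = 7 − 1034/149 = 9/149 ≥ 0, confirming Bessel's inequality. (The deficit equals ||v − Σ <v,e_j> e_j||^2, the squared distance from v to span{e_j}.)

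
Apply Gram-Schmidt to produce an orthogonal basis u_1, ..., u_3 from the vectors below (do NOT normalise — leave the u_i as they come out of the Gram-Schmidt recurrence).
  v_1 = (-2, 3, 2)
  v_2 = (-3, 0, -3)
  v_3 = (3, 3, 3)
Orthogonal basis:
  u_1 = (-2, 3, 2)
  u_2 = (-3, 0, -3)
  u_3 = (18/17, 24/17, -18/17)

Apply the Gram-Schmidt recurrence
  u_1 = v_1
  u_i = v_i − Σ_{j<i} ((v_i · u_j) / (u_j · u_j)) · u_j.

Step by step this gives:
  u_1 = (-2, 3, 2)
  u_2 = (-3, 0, -3)
  u_3 = (18/17, 24/17, -18/17)

Orthogonality check:
  u_2 · u_1 = 0 (should be 0)
  u_3 · u_1 = 0 (should be 0)
  u_3 · u_2 = 0 (should be 0)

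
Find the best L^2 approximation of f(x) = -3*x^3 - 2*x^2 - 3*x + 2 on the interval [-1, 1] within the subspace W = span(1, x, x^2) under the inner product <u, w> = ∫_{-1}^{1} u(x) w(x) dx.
g(x) = -2*x^2 - 24*x/5 + 2

The best approximation g ∈ W is the orthogonal projection of f onto W. Writing g = a_0 + a_1 x + a_2 x^2, the coefficients solve the normal equations G · a = b where
  G_{ij} = <φ_i, φ_j> and b_i = <f, φ_i>, with φ_0 = 1, φ_1 = x, φ_2 = x^2.
G =
  [2, 0, 2/3]
  [0, 2/3, 0]
  [2/3, 0, 2/5],
b = (8/3, -16/5, 8/15).
Solving gives a_0 = 2, a_1 = -24/5, a_2 = -2, so
  g(x) = -2*x^2 - 24*x/5 + 2.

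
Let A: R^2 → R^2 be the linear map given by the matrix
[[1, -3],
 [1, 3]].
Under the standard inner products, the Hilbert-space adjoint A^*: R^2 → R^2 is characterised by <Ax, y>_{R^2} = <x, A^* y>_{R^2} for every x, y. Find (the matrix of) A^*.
A^* = A^T =
[[1, 1],
 [-3, 3]]

For real matrices with standard dot products, the defining identity <Ax, y> = <x, A^* y> gives (Ax)^T y = x^T (A^*) y, i.e. x^T A^T y = x^T (A^*) y. Since this holds for all x, y, we must have A^* = A^T. Therefore
A^* =
[[1, 1],
 [-3, 3]].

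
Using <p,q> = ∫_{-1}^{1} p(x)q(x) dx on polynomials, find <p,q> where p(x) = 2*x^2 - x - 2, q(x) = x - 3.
<p,q> = 22/3

Expand the product: p(x)·q(x) = 2*x^3 - 7*x^2 + x + 6.
∫_{-1}^{1} of each monomial x^k gives [2/(k+1) if k even, 0 if k odd]. Integrating term-by-term (or equivalently evaluating the antiderivative F(x) = x^4/2 - 7*x^3/3 + x^2/2 + 6*x at the endpoints):
  F(1) − F(−1) = 14/3 − (-8/3) = 22/3.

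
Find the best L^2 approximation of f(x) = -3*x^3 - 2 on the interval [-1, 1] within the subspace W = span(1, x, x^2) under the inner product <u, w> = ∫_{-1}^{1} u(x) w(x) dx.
g(x) = -9*x/5 - 2

The best approximation g ∈ W is the orthogonal projection of f onto W. Writing g = a_0 + a_1 x + a_2 x^2, the coefficients solve the normal equations G · a = b where
  G_{ij} = <φ_i, φ_j> and b_i = <f, φ_i>, with φ_0 = 1, φ_1 = x, φ_2 = x^2.
G =
  [2, 0, 2/3]
  [0, 2/3, 0]
  [2/3, 0, 2/5],
b = (-4, -6/5, -4/3).
Solving gives a_0 = -2, a_1 = -9/5, a_2 = 0, so
  g(x) = -9*x/5 - 2.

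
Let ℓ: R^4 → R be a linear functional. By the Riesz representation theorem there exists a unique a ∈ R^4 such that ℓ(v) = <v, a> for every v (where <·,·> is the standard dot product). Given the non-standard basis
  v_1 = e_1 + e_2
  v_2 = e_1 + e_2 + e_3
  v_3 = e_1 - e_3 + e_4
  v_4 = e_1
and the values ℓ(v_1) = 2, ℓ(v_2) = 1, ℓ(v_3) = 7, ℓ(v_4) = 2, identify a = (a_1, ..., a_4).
a = (2, 0, -1, 4)

Write a = (a_1, ..., a_4) in the standard basis. For each basis vector v_i, ℓ(v_i) = <v_i, a> is a linear equation in the a_j's. Collect the n equations into a matrix system V a = ℓ, where row i of V is v_i (expressed in the standard basis). Since V is invertible (lower-triangular with 1s on the diagonal, up to permutation), solve by back-substitution:
  V =
[[1, 1, 0, 0],
 [1, 1, 1, 0],
 [1, 0, -1, 1],
 [1, 0, 0, 0]]
  V a = (2, 1, 7, 2)
Solving gives a = (2, 0, -1, 4).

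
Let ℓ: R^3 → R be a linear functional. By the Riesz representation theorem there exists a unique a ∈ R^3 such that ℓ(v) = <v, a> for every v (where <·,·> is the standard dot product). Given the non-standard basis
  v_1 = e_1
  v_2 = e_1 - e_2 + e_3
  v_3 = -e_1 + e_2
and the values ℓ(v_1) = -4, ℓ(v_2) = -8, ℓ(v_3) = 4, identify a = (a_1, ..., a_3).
a = (-4, 0, -4)

Write a = (a_1, ..., a_3) in the standard basis. For each basis vector v_i, ℓ(v_i) = <v_i, a> is a linear equation in the a_j's. Collect the n equations into a matrix system V a = ℓ, where row i of V is v_i (expressed in the standard basis). Since V is invertible (lower-triangular with 1s on the diagonal, up to permutation), solve by back-substitution:
  V =
[[1, 0, 0],
 [1, -1, 1],
 [-1, 1, 0]]
  V a = (-4, -8, 4)
Solving gives a = (-4, 0, -4).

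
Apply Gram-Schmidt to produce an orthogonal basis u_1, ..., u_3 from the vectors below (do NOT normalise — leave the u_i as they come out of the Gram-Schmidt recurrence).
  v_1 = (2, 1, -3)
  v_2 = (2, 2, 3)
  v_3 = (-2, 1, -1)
Orthogonal basis:
  u_1 = (2, 1, -3)
  u_2 = (17/7, 31/14, 33/14)
  u_3 = (-288/229, 384/229, -64/229)

Apply the Gram-Schmidt recurrence
  u_1 = v_1
  u_i = v_i − Σ_{j<i} ((v_i · u_j) / (u_j · u_j)) · u_j.

Step by step this gives:
  u_1 = (2, 1, -3)
  u_2 = (17/7, 31/14, 33/14)
  u_3 = (-288/229, 384/229, -64/229)

Orthogonality check:
  u_2 · u_1 = 0 (should be 0)
  u_3 · u_1 = 0 (should be 0)
  u_3 · u_2 = 0 (should be 0)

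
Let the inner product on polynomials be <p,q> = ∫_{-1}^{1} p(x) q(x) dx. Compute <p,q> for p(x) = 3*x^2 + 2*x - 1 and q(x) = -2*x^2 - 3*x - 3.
<p,q> = -76/15

Expand the product: p(x)·q(x) = -6*x^4 - 13*x^3 - 13*x^2 - 3*x + 3.
∫_{-1}^{1} of each monomial x^k gives [2/(k+1) if k even, 0 if k odd]. Integrating term-by-term (or equivalently evaluating the antiderivative F(x) = -6*x^5/5 - 13*x^4/4 - 13*x^3/3 - 3*x^2/2 + 3*x at the endpoints):
  F(1) − F(−1) = -437/60 − (-133/60) = -76/15.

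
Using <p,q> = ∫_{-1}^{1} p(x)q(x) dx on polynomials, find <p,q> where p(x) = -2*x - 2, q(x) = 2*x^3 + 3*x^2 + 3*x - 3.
<p,q> = 12/5

Expand the product: p(x)·q(x) = -4*x^4 - 10*x^3 - 12*x^2 + 6.
∫_{-1}^{1} of each monomial x^k gives [2/(k+1) if k even, 0 if k odd]. Integrating term-by-term (or equivalently evaluating the antiderivative F(x) = -4*x^5/5 - 5*x^4/2 - 4*x^3 + 6*x at the endpoints):
  F(1) − F(−1) = -13/10 − (-37/10) = 12/5.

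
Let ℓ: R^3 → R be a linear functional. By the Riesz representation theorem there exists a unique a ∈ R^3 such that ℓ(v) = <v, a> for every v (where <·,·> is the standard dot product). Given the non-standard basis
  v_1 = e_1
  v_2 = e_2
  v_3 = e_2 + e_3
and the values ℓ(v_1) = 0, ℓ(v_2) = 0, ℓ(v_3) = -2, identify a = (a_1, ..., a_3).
a = (0, 0, -2)

Write a = (a_1, ..., a_3) in the standard basis. For each basis vector v_i, ℓ(v_i) = <v_i, a> is a linear equation in the a_j's. Collect the n equations into a matrix system V a = ℓ, where row i of V is v_i (expressed in the standard basis). Since V is invertible (lower-triangular with 1s on the diagonal, up to permutation), solve by back-substitution:
  V =
[[1, 0, 0],
 [0, 1, 0],
 [0, 1, 1]]
  V a = (0, 0, -2)
Solving gives a = (0, 0, -2).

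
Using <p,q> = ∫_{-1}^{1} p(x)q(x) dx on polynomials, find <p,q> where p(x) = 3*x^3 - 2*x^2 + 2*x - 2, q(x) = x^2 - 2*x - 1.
<p,q> = -28/15

Expand the product: p(x)·q(x) = 3*x^5 - 8*x^4 + 3*x^3 - 4*x^2 + 2*x + 2.
∫_{-1}^{1} of each monomial x^k gives [2/(k+1) if k even, 0 if k odd]. Integrating term-by-term (or equivalently evaluating the antiderivative F(x) = x^6/2 - 8*x^5/5 + 3*x^4/4 - 4*x^3/3 + x^2 + 2*x at the endpoints):
  F(1) − F(−1) = 79/60 − (191/60) = -28/15.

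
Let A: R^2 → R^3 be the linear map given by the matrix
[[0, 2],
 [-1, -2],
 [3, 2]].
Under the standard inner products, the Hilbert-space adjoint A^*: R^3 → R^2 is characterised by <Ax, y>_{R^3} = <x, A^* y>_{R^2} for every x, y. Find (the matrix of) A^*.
A^* = A^T =
[[0, -1, 3],
 [2, -2, 2]]

For real matrices with standard dot products, the defining identity <Ax, y> = <x, A^* y> gives (Ax)^T y = x^T (A^*) y, i.e. x^T A^T y = x^T (A^*) y. Since this holds for all x, y, we must have A^* = A^T. Therefore
A^* =
[[0, -1, 3],
 [2, -2, 2]].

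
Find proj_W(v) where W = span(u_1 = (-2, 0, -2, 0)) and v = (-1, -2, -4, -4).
proj_W(v) = (-5/2, 0, -5/2, 0)

Set up U = [u_1 | ... | u_1] ∈ R^(4×1). The projector onto W = col(U) is P = U (U^T U)^(-1) U^T.
Compute U^T U =
  [8],
and U^T v = (10).
Solve U^T U · c = U^T v for the coefficients: c = (5/4). The projection is proj_W(v) = U c.
Check: (v - proj_W(v)) · u_1 = 0  (should be 0).
Result: proj_W(v) = (-5/2, 0, -5/2, 0).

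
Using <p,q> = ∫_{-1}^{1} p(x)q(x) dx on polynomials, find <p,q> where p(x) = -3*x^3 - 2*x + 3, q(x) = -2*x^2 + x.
<p,q> = -98/15

Expand the product: p(x)·q(x) = 6*x^5 - 3*x^4 + 4*x^3 - 8*x^2 + 3*x.
∫_{-1}^{1} of each monomial x^k gives [2/(k+1) if k even, 0 if k odd]. Integrating term-by-term (or equivalently evaluating the antiderivative F(x) = x^6 - 3*x^5/5 + x^4 - 8*x^3/3 + 3*x^2/2 at the endpoints):
  F(1) − F(−1) = 7/30 − (203/30) = -98/15.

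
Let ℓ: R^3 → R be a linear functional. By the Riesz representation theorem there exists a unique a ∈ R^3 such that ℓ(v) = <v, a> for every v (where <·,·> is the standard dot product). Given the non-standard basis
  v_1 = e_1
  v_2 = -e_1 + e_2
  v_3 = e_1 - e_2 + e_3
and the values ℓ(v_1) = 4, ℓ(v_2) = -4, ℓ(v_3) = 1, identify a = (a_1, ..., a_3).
a = (4, 0, -3)

Write a = (a_1, ..., a_3) in the standard basis. For each basis vector v_i, ℓ(v_i) = <v_i, a> is a linear equation in the a_j's. Collect the n equations into a matrix system V a = ℓ, where row i of V is v_i (expressed in the standard basis). Since V is invertible (lower-triangular with 1s on the diagonal, up to permutation), solve by back-substitution:
  V =
[[1, 0, 0],
 [-1, 1, 0],
 [1, -1, 1]]
  V a = (4, -4, 1)
Solving gives a = (4, 0, -3).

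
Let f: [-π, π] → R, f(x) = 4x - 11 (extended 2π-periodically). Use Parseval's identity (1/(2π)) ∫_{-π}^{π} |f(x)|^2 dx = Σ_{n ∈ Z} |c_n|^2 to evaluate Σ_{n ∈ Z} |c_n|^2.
Σ |c_n|^2 = 16π^2/3 + 121

Expand and integrate term by term over [-π, π]:
  ∫ (4x)^2 dx = 16·(2π^3/3); ∫ 2·4·(-11)·x dx = 0 (odd integrand); ∫ (-11)^2 dx = 121·2π.
So (1/(2π)) ∫_{-π}^{π} (4x - 11)^2 dx = 16π^2/3 + 121 = 16π^2/3 + 121.
Parseval ⇒ Σ |c_n|^2 = 16π^2/3 + 121.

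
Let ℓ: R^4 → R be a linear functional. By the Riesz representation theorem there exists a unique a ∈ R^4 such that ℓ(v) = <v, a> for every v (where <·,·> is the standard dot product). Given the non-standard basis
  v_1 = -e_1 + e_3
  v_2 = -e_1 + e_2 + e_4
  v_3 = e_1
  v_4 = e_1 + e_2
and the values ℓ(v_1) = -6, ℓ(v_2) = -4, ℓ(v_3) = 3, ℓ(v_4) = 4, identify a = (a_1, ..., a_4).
a = (3, 1, -3, -2)

Write a = (a_1, ..., a_4) in the standard basis. For each basis vector v_i, ℓ(v_i) = <v_i, a> is a linear equation in the a_j's. Collect the n equations into a matrix system V a = ℓ, where row i of V is v_i (expressed in the standard basis). Since V is invertible (lower-triangular with 1s on the diagonal, up to permutation), solve by back-substitution:
  V =
[[-1, 0, 1, 0],
 [-1, 1, 0, 1],
 [1, 0, 0, 0],
 [1, 1, 0, 0]]
  V a = (-6, -4, 3, 4)
Solving gives a = (3, 1, -3, -2).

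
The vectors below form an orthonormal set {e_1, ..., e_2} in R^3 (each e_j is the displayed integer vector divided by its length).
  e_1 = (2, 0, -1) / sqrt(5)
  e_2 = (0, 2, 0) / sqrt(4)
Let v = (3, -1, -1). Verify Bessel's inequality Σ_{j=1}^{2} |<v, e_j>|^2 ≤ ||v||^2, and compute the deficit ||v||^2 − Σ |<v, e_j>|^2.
Σ |<v, e_j>|^2 = 54/5; ||v||^2 = 11; deficit = 1/5

Write each e_j = u_j / sqrt(<u_j, u_j>) where u_j is the displayed integer vector. Then <v, e_j> = <v, u_j> / sqrt(<u_j, u_j>), so |<v, e_j>|^2 = <v, u_j>^2 / <u_j, u_j>.
Coefficients: <v, e_1> = 7/sqrt(5), <v, e_2> = -2/sqrt(4).
Square and sum: Σ |<v, e_j>|^2 = 54/5.
Compute ||v||^2 = v·v = 11.
Deficit = 11 − 54/5 = 1/5 ≥ 0, confirming Bessel's inequality. (The deficit equals ||v − Σ <v,e_j> e_j||^2, the squared distance from v to span{e_j}.)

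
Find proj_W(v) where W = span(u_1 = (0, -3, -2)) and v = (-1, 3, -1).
proj_W(v) = (0, 21/13, 14/13)

Set up U = [u_1 | ... | u_1] ∈ R^(3×1). The projector onto W = col(U) is P = U (U^T U)^(-1) U^T.
Compute U^T U =
  [13],
and U^T v = (-7).
Solve U^T U · c = U^T v for the coefficients: c = (-7/13). The projection is proj_W(v) = U c.
Check: (v - proj_W(v)) · u_1 = 0  (should be 0).
Result: proj_W(v) = (0, 21/13, 14/13).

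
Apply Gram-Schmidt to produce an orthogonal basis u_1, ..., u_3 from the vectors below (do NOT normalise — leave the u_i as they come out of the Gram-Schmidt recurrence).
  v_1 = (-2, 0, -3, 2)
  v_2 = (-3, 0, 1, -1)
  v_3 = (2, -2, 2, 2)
Orthogonal basis:
  u_1 = (-2, 0, -3, 2)
  u_2 = (-49/17, 0, 20/17, -19/17)
  u_3 = (-6/31, -2, 48/31, 66/31)

Apply the Gram-Schmidt recurrence
  u_1 = v_1
  u_i = v_i − Σ_{j<i} ((v_i · u_j) / (u_j · u_j)) · u_j.

Step by step this gives:
  u_1 = (-2, 0, -3, 2)
  u_2 = (-49/17, 0, 20/17, -19/17)
  u_3 = (-6/31, -2, 48/31, 66/31)

Orthogonality check:
  u_2 · u_1 = 0 (should be 0)
  u_3 · u_1 = 0 (should be 0)
  u_3 · u_2 = 0 (should be 0)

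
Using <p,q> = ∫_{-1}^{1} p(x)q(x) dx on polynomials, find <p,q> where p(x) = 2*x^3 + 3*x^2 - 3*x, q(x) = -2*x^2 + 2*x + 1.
<p,q> = -14/5

Expand the product: p(x)·q(x) = -4*x^5 - 2*x^4 + 14*x^3 - 3*x^2 - 3*x.
∫_{-1}^{1} of each monomial x^k gives [2/(k+1) if k even, 0 if k odd]. Integrating term-by-term (or equivalently evaluating the antiderivative F(x) = -2*x^6/3 - 2*x^5/5 + 7*x^4/2 - x^3 - 3*x^2/2 at the endpoints):
  F(1) − F(−1) = -1/15 − (41/15) = -14/5.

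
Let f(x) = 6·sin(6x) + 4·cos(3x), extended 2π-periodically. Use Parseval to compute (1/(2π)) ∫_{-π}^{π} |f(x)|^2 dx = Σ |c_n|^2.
Σ |c_n|^2 = 26

Expand |f|^2 and use orthogonality of {sin(nx), cos(mx)} on [-π, π]:
  ∫_{-π}^{π} sin(nx)^2 dx = π, ∫ cos(mx)^2 dx = π, and cross terms integrate to 0.
So ∫_{-π}^{π} f(x)^2 dx = 6^2 · π + 4^2 · π = (36 + 16)π.
Divide by 2π: (36 + 16)/2 = 26.
By Parseval, this equals Σ |c_n|^2.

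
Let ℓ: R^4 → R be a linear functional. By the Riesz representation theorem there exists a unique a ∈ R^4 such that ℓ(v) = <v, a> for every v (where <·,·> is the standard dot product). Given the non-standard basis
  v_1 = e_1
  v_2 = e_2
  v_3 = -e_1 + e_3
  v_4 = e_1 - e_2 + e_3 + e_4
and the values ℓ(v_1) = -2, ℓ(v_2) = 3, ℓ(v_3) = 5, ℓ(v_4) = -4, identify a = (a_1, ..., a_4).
a = (-2, 3, 3, -2)

Write a = (a_1, ..., a_4) in the standard basis. For each basis vector v_i, ℓ(v_i) = <v_i, a> is a linear equation in the a_j's. Collect the n equations into a matrix system V a = ℓ, where row i of V is v_i (expressed in the standard basis). Since V is invertible (lower-triangular with 1s on the diagonal, up to permutation), solve by back-substitution:
  V =
[[1, 0, 0, 0],
 [0, 1, 0, 0],
 [-1, 0, 1, 0],
 [1, -1, 1, 1]]
  V a = (-2, 3, 5, -4)
Solving gives a = (-2, 3, 3, -2).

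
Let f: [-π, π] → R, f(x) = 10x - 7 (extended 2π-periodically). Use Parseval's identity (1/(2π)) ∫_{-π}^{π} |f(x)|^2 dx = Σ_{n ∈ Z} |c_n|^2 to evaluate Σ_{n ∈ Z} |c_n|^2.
Σ |c_n|^2 = 100π^2/3 + 49

Expand and integrate term by term over [-π, π]:
  ∫ (10x)^2 dx = 100·(2π^3/3); ∫ 2·10·(-7)·x dx = 0 (odd integrand); ∫ (-7)^2 dx = 49·2π.
So (1/(2π)) ∫_{-π}^{π} (10x - 7)^2 dx = 100π^2/3 + 49 = 100π^2/3 + 49.
Parseval ⇒ Σ |c_n|^2 = 100π^2/3 + 49.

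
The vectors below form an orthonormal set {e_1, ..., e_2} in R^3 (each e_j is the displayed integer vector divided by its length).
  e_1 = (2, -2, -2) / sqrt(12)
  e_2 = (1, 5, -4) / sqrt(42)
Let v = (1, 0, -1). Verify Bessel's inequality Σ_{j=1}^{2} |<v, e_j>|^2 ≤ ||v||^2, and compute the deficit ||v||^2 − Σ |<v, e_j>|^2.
Σ |<v, e_j>|^2 = 27/14; ||v||^2 = 2; deficit = 1/14

Write each e_j = u_j / sqrt(<u_j, u_j>) where u_j is the displayed integer vector. Then <v, e_j> = <v, u_j> / sqrt(<u_j, u_j>), so |<v, e_j>|^2 = <v, u_j>^2 / <u_j, u_j>.
Coefficients: <v, e_1> = 4/sqrt(12), <v, e_2> = 5/sqrt(42).
Square and sum: Σ |<v, e_j>|^2 = 27/14.
Compute ||v||^2 = v·v = 2.
Deficit = 2 − 27/14 = 1/14 ≥ 0, confirming Bessel's inequality. (The deficit equals ||v − Σ <v,e_j> e_j||^2, the squared distance from v to span{e_j}.)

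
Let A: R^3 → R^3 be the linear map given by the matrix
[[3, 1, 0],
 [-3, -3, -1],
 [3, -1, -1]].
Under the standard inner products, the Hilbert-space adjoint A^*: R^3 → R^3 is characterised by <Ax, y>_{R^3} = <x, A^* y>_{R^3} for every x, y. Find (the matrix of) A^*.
A^* = A^T =
[[3, -3, 3],
 [1, -3, -1],
 [0, -1, -1]]

For real matrices with standard dot products, the defining identity <Ax, y> = <x, A^* y> gives (Ax)^T y = x^T (A^*) y, i.e. x^T A^T y = x^T (A^*) y. Since this holds for all x, y, we must have A^* = A^T. Therefore
A^* =
[[3, -3, 3],
 [1, -3, -1],
 [0, -1, -1]].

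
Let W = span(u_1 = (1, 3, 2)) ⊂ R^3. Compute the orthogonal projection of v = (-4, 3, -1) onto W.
proj_W(v) = (3/14, 9/14, 3/7)

Set up U = [u_1 | ... | u_1] ∈ R^(3×1). The projector onto W = col(U) is P = U (U^T U)^(-1) U^T.
Compute U^T U =
  [14],
and U^T v = (3).
Solve U^T U · c = U^T v for the coefficients: c = (3/14). The projection is proj_W(v) = U c.
Check: (v - proj_W(v)) · u_1 = 0  (should be 0).
Result: proj_W(v) = (3/14, 9/14, 3/7).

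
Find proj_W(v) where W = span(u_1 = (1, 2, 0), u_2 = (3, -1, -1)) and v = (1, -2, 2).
proj_W(v) = (1/3, -5/3, -1/3)

Set up U = [u_1 | ... | u_2] ∈ R^(3×2). The projector onto W = col(U) is P = U (U^T U)^(-1) U^T.
Compute U^T U =
  [5, 1]
  [1, 11],
and U^T v = (-3, 3).
Solve U^T U · c = U^T v for the coefficients: c = (-2/3, 1/3). The projection is proj_W(v) = U c.
Check: (v - proj_W(v)) · u_1 = 0  (should be 0).
Check: (v - proj_W(v)) · u_2 = 0  (should be 0).
Result: proj_W(v) = (1/3, -5/3, -1/3).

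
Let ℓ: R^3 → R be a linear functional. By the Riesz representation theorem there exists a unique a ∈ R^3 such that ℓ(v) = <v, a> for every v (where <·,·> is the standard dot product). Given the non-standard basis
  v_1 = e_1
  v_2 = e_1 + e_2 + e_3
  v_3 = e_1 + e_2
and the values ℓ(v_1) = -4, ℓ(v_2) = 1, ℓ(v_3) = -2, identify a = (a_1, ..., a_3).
a = (-4, 2, 3)

Write a = (a_1, ..., a_3) in the standard basis. For each basis vector v_i, ℓ(v_i) = <v_i, a> is a linear equation in the a_j's. Collect the n equations into a matrix system V a = ℓ, where row i of V is v_i (expressed in the standard basis). Since V is invertible (lower-triangular with 1s on the diagonal, up to permutation), solve by back-substitution:
  V =
[[1, 0, 0],
 [1, 1, 1],
 [1, 1, 0]]
  V a = (-4, 1, -2)
Solving gives a = (-4, 2, 3).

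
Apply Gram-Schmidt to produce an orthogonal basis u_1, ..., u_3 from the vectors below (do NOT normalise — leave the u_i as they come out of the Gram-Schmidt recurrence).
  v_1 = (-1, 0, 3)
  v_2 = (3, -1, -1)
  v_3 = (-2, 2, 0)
Orthogonal basis:
  u_1 = (-1, 0, 3)
  u_2 = (12/5, -1, 4/5)
  u_3 = (15/37, 40/37, 5/37)

Apply the Gram-Schmidt recurrence
  u_1 = v_1
  u_i = v_i − Σ_{j<i} ((v_i · u_j) / (u_j · u_j)) · u_j.

Step by step this gives:
  u_1 = (-1, 0, 3)
  u_2 = (12/5, -1, 4/5)
  u_3 = (15/37, 40/37, 5/37)

Orthogonality check:
  u_2 · u_1 = 0 (should be 0)
  u_3 · u_1 = 0 (should be 0)
  u_3 · u_2 = 0 (should be 0)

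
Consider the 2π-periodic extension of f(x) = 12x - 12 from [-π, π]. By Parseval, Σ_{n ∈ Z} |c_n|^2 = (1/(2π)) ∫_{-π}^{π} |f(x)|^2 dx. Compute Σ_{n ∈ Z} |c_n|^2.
Σ |c_n|^2 = 48π^2 + 144

Expand and integrate term by term over [-π, π]:
  ∫ (12x)^2 dx = 144·(2π^3/3); ∫ 2·12·(-12)·x dx = 0 (odd integrand); ∫ (-12)^2 dx = 144·2π.
So (1/(2π)) ∫_{-π}^{π} (12x - 12)^2 dx = 144π^2/3 + 144 = 48π^2 + 144.
Parseval ⇒ Σ |c_n|^2 = 48π^2 + 144.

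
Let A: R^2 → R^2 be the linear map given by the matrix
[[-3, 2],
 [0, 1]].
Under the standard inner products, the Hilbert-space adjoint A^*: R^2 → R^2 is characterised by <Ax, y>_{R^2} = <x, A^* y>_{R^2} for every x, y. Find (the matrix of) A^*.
A^* = A^T =
[[-3, 0],
 [2, 1]]

For real matrices with standard dot products, the defining identity <Ax, y> = <x, A^* y> gives (Ax)^T y = x^T (A^*) y, i.e. x^T A^T y = x^T (A^*) y. Since this holds for all x, y, we must have A^* = A^T. Therefore
A^* =
[[-3, 0],
 [2, 1]].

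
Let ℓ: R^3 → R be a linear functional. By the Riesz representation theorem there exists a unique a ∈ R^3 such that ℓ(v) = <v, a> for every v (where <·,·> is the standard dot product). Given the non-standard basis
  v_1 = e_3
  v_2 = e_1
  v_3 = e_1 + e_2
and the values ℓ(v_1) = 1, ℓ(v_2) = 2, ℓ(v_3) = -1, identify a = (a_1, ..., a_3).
a = (2, -3, 1)

Write a = (a_1, ..., a_3) in the standard basis. For each basis vector v_i, ℓ(v_i) = <v_i, a> is a linear equation in the a_j's. Collect the n equations into a matrix system V a = ℓ, where row i of V is v_i (expressed in the standard basis). Since V is invertible (lower-triangular with 1s on the diagonal, up to permutation), solve by back-substitution:
  V =
[[0, 0, 1],
 [1, 0, 0],
 [1, 1, 0]]
  V a = (1, 2, -1)
Solving gives a = (2, -3, 1).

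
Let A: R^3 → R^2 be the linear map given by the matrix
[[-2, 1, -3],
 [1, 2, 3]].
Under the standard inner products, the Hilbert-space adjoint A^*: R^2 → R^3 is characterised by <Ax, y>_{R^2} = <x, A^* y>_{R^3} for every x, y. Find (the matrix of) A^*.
A^* = A^T =
[[-2, 1],
 [1, 2],
 [-3, 3]]

For real matrices with standard dot products, the defining identity <Ax, y> = <x, A^* y> gives (Ax)^T y = x^T (A^*) y, i.e. x^T A^T y = x^T (A^*) y. Since this holds for all x, y, we must have A^* = A^T. Therefore
A^* =
[[-2, 1],
 [1, 2],
 [-3, 3]].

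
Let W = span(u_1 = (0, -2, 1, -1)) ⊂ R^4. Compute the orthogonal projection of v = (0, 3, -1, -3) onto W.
proj_W(v) = (0, 4/3, -2/3, 2/3)

Set up U = [u_1 | ... | u_1] ∈ R^(4×1). The projector onto W = col(U) is P = U (U^T U)^(-1) U^T.
Compute U^T U =
  [6],
and U^T v = (-4).
Solve U^T U · c = U^T v for the coefficients: c = (-2/3). The projection is proj_W(v) = U c.
Check: (v - proj_W(v)) · u_1 = 0  (should be 0).
Result: proj_W(v) = (0, 4/3, -2/3, 2/3).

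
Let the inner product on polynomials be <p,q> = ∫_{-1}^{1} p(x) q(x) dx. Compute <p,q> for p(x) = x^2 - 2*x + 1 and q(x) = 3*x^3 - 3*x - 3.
<p,q> = -32/5

Expand the product: p(x)·q(x) = 3*x^5 - 6*x^4 + 3*x^2 + 3*x - 3.
∫_{-1}^{1} of each monomial x^k gives [2/(k+1) if k even, 0 if k odd]. Integrating term-by-term (or equivalently evaluating the antiderivative F(x) = x^6/2 - 6*x^5/5 + x^3 + 3*x^2/2 - 3*x at the endpoints):
  F(1) − F(−1) = -6/5 − (26/5) = -32/5.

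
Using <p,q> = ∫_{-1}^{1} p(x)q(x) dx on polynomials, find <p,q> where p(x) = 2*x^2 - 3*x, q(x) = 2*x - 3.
<p,q> = -8

Expand the product: p(x)·q(x) = 4*x^3 - 12*x^2 + 9*x.
∫_{-1}^{1} of each monomial x^k gives [2/(k+1) if k even, 0 if k odd]. Integrating term-by-term (or equivalently evaluating the antiderivative F(x) = x^4 - 4*x^3 + 9*x^2/2 at the endpoints):
  F(1) − F(−1) = 3/2 − (19/2) = -8.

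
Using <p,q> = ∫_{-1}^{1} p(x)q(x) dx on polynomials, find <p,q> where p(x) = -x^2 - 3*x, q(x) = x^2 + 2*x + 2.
<p,q> = -86/15

Expand the product: p(x)·q(x) = -x^4 - 5*x^3 - 8*x^2 - 6*x.
∫_{-1}^{1} of each monomial x^k gives [2/(k+1) if k even, 0 if k odd]. Integrating term-by-term (or equivalently evaluating the antiderivative F(x) = -x^5/5 - 5*x^4/4 - 8*x^3/3 - 3*x^2 at the endpoints):
  F(1) − F(−1) = -427/60 − (-83/60) = -86/15.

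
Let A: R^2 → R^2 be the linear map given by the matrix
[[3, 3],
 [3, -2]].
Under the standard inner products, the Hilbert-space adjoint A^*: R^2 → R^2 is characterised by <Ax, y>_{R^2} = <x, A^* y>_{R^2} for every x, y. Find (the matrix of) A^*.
A^* = A^T =
[[3, 3],
 [3, -2]]

For real matrices with standard dot products, the defining identity <Ax, y> = <x, A^* y> gives (Ax)^T y = x^T (A^*) y, i.e. x^T A^T y = x^T (A^*) y. Since this holds for all x, y, we must have A^* = A^T. Therefore
A^* =
[[3, 3],
 [3, -2]].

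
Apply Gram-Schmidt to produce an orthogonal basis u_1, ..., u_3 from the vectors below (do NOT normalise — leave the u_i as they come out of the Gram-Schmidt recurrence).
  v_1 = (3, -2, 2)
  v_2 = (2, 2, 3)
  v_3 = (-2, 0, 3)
Orthogonal basis:
  u_1 = (3, -2, 2)
  u_2 = (10/17, 50/17, 35/17)
  u_3 = (-20/9, -10/9, 20/9)

Apply the Gram-Schmidt recurrence
  u_1 = v_1
  u_i = v_i − Σ_{j<i} ((v_i · u_j) / (u_j · u_j)) · u_j.

Step by step this gives:
  u_1 = (3, -2, 2)
  u_2 = (10/17, 50/17, 35/17)
  u_3 = (-20/9, -10/9, 20/9)

Orthogonality check:
  u_2 · u_1 = 0 (should be 0)
  u_3 · u_1 = 0 (should be 0)
  u_3 · u_2 = 0 (should be 0)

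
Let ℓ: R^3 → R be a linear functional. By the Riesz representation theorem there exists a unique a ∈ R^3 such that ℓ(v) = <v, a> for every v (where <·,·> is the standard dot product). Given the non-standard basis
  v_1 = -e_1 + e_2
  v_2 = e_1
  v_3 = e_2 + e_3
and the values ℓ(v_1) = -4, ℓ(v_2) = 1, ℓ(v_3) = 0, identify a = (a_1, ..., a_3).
a = (1, -3, 3)

Write a = (a_1, ..., a_3) in the standard basis. For each basis vector v_i, ℓ(v_i) = <v_i, a> is a linear equation in the a_j's. Collect the n equations into a matrix system V a = ℓ, where row i of V is v_i (expressed in the standard basis). Since V is invertible (lower-triangular with 1s on the diagonal, up to permutation), solve by back-substitution:
  V =
[[-1, 1, 0],
 [1, 0, 0],
 [0, 1, 1]]
  V a = (-4, 1, 0)
Solving gives a = (1, -3, 3).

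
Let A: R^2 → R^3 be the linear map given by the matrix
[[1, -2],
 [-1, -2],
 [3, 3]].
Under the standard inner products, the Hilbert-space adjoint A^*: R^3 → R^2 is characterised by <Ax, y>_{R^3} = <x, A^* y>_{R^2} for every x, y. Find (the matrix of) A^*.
A^* = A^T =
[[1, -1, 3],
 [-2, -2, 3]]

For real matrices with standard dot products, the defining identity <Ax, y> = <x, A^* y> gives (Ax)^T y = x^T (A^*) y, i.e. x^T A^T y = x^T (A^*) y. Since this holds for all x, y, we must have A^* = A^T. Therefore
A^* =
[[1, -1, 3],
 [-2, -2, 3]].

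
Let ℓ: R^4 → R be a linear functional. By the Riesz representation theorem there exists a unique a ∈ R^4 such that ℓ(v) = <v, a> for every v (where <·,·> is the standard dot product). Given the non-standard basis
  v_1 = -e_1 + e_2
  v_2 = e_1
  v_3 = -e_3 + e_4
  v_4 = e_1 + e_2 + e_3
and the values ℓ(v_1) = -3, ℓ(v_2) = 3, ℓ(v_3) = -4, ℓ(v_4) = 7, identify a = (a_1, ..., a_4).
a = (3, 0, 4, 0)

Write a = (a_1, ..., a_4) in the standard basis. For each basis vector v_i, ℓ(v_i) = <v_i, a> is a linear equation in the a_j's. Collect the n equations into a matrix system V a = ℓ, where row i of V is v_i (expressed in the standard basis). Since V is invertible (lower-triangular with 1s on the diagonal, up to permutation), solve by back-substitution:
  V =
[[-1, 1, 0, 0],
 [1, 0, 0, 0],
 [0, 0, -1, 1],
 [1, 1, 1, 0]]
  V a = (-3, 3, -4, 7)
Solving gives a = (3, 0, 4, 0).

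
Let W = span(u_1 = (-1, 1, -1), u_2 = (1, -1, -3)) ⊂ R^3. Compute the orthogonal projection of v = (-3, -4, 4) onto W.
proj_W(v) = (1/2, -1/2, 4)

Set up U = [u_1 | ... | u_2] ∈ R^(3×2). The projector onto W = col(U) is P = U (U^T U)^(-1) U^T.
Compute U^T U =
  [3, 1]
  [1, 11],
and U^T v = (-5, -11).
Solve U^T U · c = U^T v for the coefficients: c = (-11/8, -7/8). The projection is proj_W(v) = U c.
Check: (v - proj_W(v)) · u_1 = 0  (should be 0).
Check: (v - proj_W(v)) · u_2 = 0  (should be 0).
Result: proj_W(v) = (1/2, -1/2, 4).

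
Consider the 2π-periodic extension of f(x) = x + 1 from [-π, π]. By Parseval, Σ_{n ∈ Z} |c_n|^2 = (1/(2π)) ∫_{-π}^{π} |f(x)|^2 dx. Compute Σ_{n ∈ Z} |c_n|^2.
Σ |c_n|^2 = π^2/3 + 1

Expand and integrate term by term over [-π, π]:
  ∫ (x)^2 dx = 1·(2π^3/3); ∫ 2·1·(1)·x dx = 0 (odd integrand); ∫ 1^2 dx = 1·2π.
So (1/(2π)) ∫_{-π}^{π} (x + 1)^2 dx = 1π^2/3 + 1 = π^2/3 + 1.
Parseval ⇒ Σ |c_n|^2 = π^2/3 + 1.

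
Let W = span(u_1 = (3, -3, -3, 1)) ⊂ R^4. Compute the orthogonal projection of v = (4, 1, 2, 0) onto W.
proj_W(v) = (9/28, -9/28, -9/28, 3/28)

Set up U = [u_1 | ... | u_1] ∈ R^(4×1). The projector onto W = col(U) is P = U (U^T U)^(-1) U^T.
Compute U^T U =
  [28],
and U^T v = (3).
Solve U^T U · c = U^T v for the coefficients: c = (3/28). The projection is proj_W(v) = U c.
Check: (v - proj_W(v)) · u_1 = 0  (should be 0).
Result: proj_W(v) = (9/28, -9/28, -9/28, 3/28).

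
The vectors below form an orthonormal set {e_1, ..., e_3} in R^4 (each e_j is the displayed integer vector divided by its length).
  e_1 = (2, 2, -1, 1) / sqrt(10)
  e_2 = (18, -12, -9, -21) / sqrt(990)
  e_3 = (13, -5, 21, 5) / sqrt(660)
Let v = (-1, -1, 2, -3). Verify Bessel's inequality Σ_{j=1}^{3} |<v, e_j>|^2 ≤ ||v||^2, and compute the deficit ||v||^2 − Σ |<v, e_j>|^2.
Σ |<v, e_j>|^2 = 611/60; ||v||^2 = 15; deficit = 289/60

Write each e_j = u_j / sqrt(<u_j, u_j>) where u_j is the displayed integer vector. Then <v, e_j> = <v, u_j> / sqrt(<u_j, u_j>), so |<v, e_j>|^2 = <v, u_j>^2 / <u_j, u_j>.
Coefficients: <v, e_1> = -9/sqrt(10), <v, e_2> = 39/sqrt(990), <v, e_3> = 19/sqrt(660).
Square and sum: Σ |<v, e_j>|^2 = 611/60.
Compute ||v||^2 = v·v = 15.
Deficit = 15 − 611/60 = 289/60 ≥ 0, confirming Bessel's inequality. (The deficit equals ||v − Σ <v,e_j> e_j||^2, the squared distance from v to span{e_j}.)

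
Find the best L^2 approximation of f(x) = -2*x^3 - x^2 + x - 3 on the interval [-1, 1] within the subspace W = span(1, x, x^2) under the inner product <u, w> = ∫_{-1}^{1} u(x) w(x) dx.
g(x) = -x^2 - x/5 - 3

The best approximation g ∈ W is the orthogonal projection of f onto W. Writing g = a_0 + a_1 x + a_2 x^2, the coefficients solve the normal equations G · a = b where
  G_{ij} = <φ_i, φ_j> and b_i = <f, φ_i>, with φ_0 = 1, φ_1 = x, φ_2 = x^2.
G =
  [2, 0, 2/3]
  [0, 2/3, 0]
  [2/3, 0, 2/5],
b = (-20/3, -2/15, -12/5).
Solving gives a_0 = -3, a_1 = -1/5, a_2 = -1, so
  g(x) = -x^2 - x/5 - 3.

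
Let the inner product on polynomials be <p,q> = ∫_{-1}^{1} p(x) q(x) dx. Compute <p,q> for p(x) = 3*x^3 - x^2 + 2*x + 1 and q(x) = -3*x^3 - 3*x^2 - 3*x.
<p,q> = -468/35

Expand the product: p(x)·q(x) = -9*x^6 - 6*x^5 - 12*x^4 - 6*x^3 - 9*x^2 - 3*x.
∫_{-1}^{1} of each monomial x^k gives [2/(k+1) if k even, 0 if k odd]. Integrating term-by-term (or equivalently evaluating the antiderivative F(x) = -9*x^7/7 - x^6 - 12*x^5/5 - 3*x^4/2 - 3*x^3 - 3*x^2/2 at the endpoints):
  F(1) − F(−1) = -374/35 − (94/35) = -468/35.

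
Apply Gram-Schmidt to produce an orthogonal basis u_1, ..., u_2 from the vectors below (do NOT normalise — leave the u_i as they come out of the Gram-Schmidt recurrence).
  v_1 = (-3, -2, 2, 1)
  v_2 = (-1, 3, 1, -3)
Orthogonal basis:
  u_1 = (-3, -2, 2, 1)
  u_2 = (-5/3, 23/9, 13/9, -25/9)

Apply the Gram-Schmidt recurrence
  u_1 = v_1
  u_i = v_i − Σ_{j<i} ((v_i · u_j) / (u_j · u_j)) · u_j.

Step by step this gives:
  u_1 = (-3, -2, 2, 1)
  u_2 = (-5/3, 23/9, 13/9, -25/9)

Orthogonality check:
  u_2 · u_1 = 0 (should be 0)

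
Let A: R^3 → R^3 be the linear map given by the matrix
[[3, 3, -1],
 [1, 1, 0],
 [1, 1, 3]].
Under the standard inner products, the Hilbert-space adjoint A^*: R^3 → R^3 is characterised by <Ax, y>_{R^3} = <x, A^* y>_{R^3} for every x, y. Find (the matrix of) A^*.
A^* = A^T =
[[3, 1, 1],
 [3, 1, 1],
 [-1, 0, 3]]

For real matrices with standard dot products, the defining identity <Ax, y> = <x, A^* y> gives (Ax)^T y = x^T (A^*) y, i.e. x^T A^T y = x^T (A^*) y. Since this holds for all x, y, we must have A^* = A^T. Therefore
A^* =
[[3, 1, 1],
 [3, 1, 1],
 [-1, 0, 3]].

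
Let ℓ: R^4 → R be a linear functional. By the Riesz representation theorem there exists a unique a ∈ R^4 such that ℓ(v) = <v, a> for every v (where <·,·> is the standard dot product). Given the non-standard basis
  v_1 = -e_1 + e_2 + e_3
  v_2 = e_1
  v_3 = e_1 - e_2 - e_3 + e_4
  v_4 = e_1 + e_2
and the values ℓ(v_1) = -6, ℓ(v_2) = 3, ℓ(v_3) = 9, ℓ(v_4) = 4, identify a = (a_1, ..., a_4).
a = (3, 1, -4, 3)

Write a = (a_1, ..., a_4) in the standard basis. For each basis vector v_i, ℓ(v_i) = <v_i, a> is a linear equation in the a_j's. Collect the n equations into a matrix system V a = ℓ, where row i of V is v_i (expressed in the standard basis). Since V is invertible (lower-triangular with 1s on the diagonal, up to permutation), solve by back-substitution:
  V =
[[-1, 1, 1, 0],
 [1, 0, 0, 0],
 [1, -1, -1, 1],
 [1, 1, 0, 0]]
  V a = (-6, 3, 9, 4)
Solving gives a = (3, 1, -4, 3).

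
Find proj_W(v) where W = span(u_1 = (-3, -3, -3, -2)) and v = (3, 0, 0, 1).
proj_W(v) = (33/31, 33/31, 33/31, 22/31)

Set up U = [u_1 | ... | u_1] ∈ R^(4×1). The projector onto W = col(U) is P = U (U^T U)^(-1) U^T.
Compute U^T U =
  [31],
and U^T v = (-11).
Solve U^T U · c = U^T v for the coefficients: c = (-11/31). The projection is proj_W(v) = U c.
Check: (v - proj_W(v)) · u_1 = 0  (should be 0).
Result: proj_W(v) = (33/31, 33/31, 33/31, 22/31).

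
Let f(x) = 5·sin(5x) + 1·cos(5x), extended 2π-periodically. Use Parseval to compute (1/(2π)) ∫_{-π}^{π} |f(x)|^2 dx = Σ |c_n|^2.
Σ |c_n|^2 = 13

Expand |f|^2 and use orthogonality of {sin(nx), cos(mx)} on [-π, π]:
  ∫_{-π}^{π} sin(nx)^2 dx = π, ∫ cos(mx)^2 dx = π, and cross terms integrate to 0.
So ∫_{-π}^{π} f(x)^2 dx = 5^2 · π + 1^2 · π = (25 + 1)π.
Divide by 2π: (25 + 1)/2 = 13.
By Parseval, this equals Σ |c_n|^2.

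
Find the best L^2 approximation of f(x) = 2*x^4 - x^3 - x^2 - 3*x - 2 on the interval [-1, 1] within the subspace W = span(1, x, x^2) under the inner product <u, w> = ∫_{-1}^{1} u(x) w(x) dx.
g(x) = 5*x^2/7 - 18*x/5 - 76/35

The best approximation g ∈ W is the orthogonal projection of f onto W. Writing g = a_0 + a_1 x + a_2 x^2, the coefficients solve the normal equations G · a = b where
  G_{ij} = <φ_i, φ_j> and b_i = <f, φ_i>, with φ_0 = 1, φ_1 = x, φ_2 = x^2.
G =
  [2, 0, 2/3]
  [0, 2/3, 0]
  [2/3, 0, 2/5],
b = (-58/15, -12/5, -122/105).
Solving gives a_0 = -76/35, a_1 = -18/5, a_2 = 5/7, so
  g(x) = 5*x^2/7 - 18*x/5 - 76/35.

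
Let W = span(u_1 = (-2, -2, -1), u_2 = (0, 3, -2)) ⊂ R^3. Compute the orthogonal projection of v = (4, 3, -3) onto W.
proj_W(v) = (166/101, 439/101, -99/101)

Set up U = [u_1 | ... | u_2] ∈ R^(3×2). The projector onto W = col(U) is P = U (U^T U)^(-1) U^T.
Compute U^T U =
  [9, -4]
  [-4, 13],
and U^T v = (-11, 15).
Solve U^T U · c = U^T v for the coefficients: c = (-83/101, 91/101). The projection is proj_W(v) = U c.
Check: (v - proj_W(v)) · u_1 = 0  (should be 0).
Check: (v - proj_W(v)) · u_2 = 0  (should be 0).
Result: proj_W(v) = (166/101, 439/101, -99/101).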